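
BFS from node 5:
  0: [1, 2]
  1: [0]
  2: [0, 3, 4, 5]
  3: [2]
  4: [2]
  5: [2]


Visit 5, enqueue [2]
Visit 2, enqueue [0, 3, 4]
Visit 0, enqueue [1]
Visit 3, enqueue []
Visit 4, enqueue []
Visit 1, enqueue []

BFS order: [5, 2, 0, 3, 4, 1]


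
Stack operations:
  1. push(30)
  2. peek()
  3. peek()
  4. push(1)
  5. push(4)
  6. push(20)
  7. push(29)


push(30) -> [30]
peek()->30
peek()->30
push(1) -> [30, 1]
push(4) -> [30, 1, 4]
push(20) -> [30, 1, 4, 20]
push(29) -> [30, 1, 4, 20, 29]

Final stack: [30, 1, 4, 20, 29]


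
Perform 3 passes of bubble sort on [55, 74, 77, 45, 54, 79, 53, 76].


Initial: [55, 74, 77, 45, 54, 79, 53, 76]
Pass 1: [55, 74, 45, 54, 77, 53, 76, 79] (4 swaps)
Pass 2: [55, 45, 54, 74, 53, 76, 77, 79] (4 swaps)
Pass 3: [45, 54, 55, 53, 74, 76, 77, 79] (3 swaps)

After 3 passes: [45, 54, 55, 53, 74, 76, 77, 79]


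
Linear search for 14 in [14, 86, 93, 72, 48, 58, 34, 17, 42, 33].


i=0: 14==14 found!

Found at 0, 1 comps


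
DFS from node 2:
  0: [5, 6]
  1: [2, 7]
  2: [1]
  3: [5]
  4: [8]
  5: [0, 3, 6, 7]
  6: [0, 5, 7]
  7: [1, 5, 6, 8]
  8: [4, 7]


Visit 2, push [1]
Visit 1, push [7]
Visit 7, push [8, 6, 5]
Visit 5, push [6, 3, 0]
Visit 0, push [6]
Visit 6, push []
Visit 3, push []
Visit 8, push [4]
Visit 4, push []

DFS order: [2, 1, 7, 5, 0, 6, 3, 8, 4]


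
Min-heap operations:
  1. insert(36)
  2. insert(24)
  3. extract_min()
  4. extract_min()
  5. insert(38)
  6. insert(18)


insert(36) -> [36]
insert(24) -> [24, 36]
extract_min()->24, [36]
extract_min()->36, []
insert(38) -> [38]
insert(18) -> [18, 38]

Final heap: [18, 38]


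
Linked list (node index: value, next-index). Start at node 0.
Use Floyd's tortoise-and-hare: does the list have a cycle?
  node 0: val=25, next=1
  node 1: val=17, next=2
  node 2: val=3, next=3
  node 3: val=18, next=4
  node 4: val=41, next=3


Floyd's tortoise (slow, +1) and hare (fast, +2):
  init: slow=0, fast=0
  step 1: slow=1, fast=2
  step 2: slow=2, fast=4
  step 3: slow=3, fast=4
  step 4: slow=4, fast=4
  slow == fast at node 4: cycle detected

Cycle: yes


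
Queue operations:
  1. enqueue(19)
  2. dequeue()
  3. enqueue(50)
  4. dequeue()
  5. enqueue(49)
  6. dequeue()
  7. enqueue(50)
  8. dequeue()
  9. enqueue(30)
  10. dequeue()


enqueue(19) -> [19]
dequeue()->19, []
enqueue(50) -> [50]
dequeue()->50, []
enqueue(49) -> [49]
dequeue()->49, []
enqueue(50) -> [50]
dequeue()->50, []
enqueue(30) -> [30]
dequeue()->30, []

Final queue: []


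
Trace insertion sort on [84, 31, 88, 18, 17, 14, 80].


Initial: [84, 31, 88, 18, 17, 14, 80]
Insert 31: [31, 84, 88, 18, 17, 14, 80]
Insert 88: [31, 84, 88, 18, 17, 14, 80]
Insert 18: [18, 31, 84, 88, 17, 14, 80]
Insert 17: [17, 18, 31, 84, 88, 14, 80]
Insert 14: [14, 17, 18, 31, 84, 88, 80]
Insert 80: [14, 17, 18, 31, 80, 84, 88]

Sorted: [14, 17, 18, 31, 80, 84, 88]


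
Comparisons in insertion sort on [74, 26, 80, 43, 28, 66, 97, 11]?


Algorithm: insertion sort
Input: [74, 26, 80, 43, 28, 66, 97, 11]
Sorted: [11, 26, 28, 43, 66, 74, 80, 97]

20


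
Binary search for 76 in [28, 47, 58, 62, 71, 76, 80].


Step 1: lo=0, hi=6, mid=3, val=62
Step 2: lo=4, hi=6, mid=5, val=76

Found at index 5


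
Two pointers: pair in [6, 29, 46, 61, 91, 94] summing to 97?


lo=0(6)+hi=5(94)=100
lo=0(6)+hi=4(91)=97

Yes: 6+91=97


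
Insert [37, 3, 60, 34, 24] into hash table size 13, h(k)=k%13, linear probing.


Insert 37: h=11 -> slot 11
Insert 3: h=3 -> slot 3
Insert 60: h=8 -> slot 8
Insert 34: h=8, 1 probes -> slot 9
Insert 24: h=11, 1 probes -> slot 12

Table: [None, None, None, 3, None, None, None, None, 60, 34, None, 37, 24]


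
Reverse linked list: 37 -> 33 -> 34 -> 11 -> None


Step 1: curr=37, set curr.next=prev(None) | reversed so far: 37
Step 2: curr=33, set curr.next=prev(37) | reversed so far: 33 -> 37
Step 3: curr=34, set curr.next=prev(33) | reversed so far: 34 -> 33 -> 37
Step 4: curr=11, set curr.next=prev(34) | reversed so far: 11 -> 34 -> 33 -> 37

11 -> 34 -> 33 -> 37 -> None


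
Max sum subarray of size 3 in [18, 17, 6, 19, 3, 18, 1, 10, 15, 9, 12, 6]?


[0:3]: 41
[1:4]: 42
[2:5]: 28
[3:6]: 40
[4:7]: 22
[5:8]: 29
[6:9]: 26
[7:10]: 34
[8:11]: 36
[9:12]: 27

Max: 42 at [1:4]


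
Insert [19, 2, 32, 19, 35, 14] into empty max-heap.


Insert 19: [19]
Insert 2: [19, 2]
Insert 32: [32, 2, 19]
Insert 19: [32, 19, 19, 2]
Insert 35: [35, 32, 19, 2, 19]
Insert 14: [35, 32, 19, 2, 19, 14]

Final heap: [35, 32, 19, 2, 19, 14]


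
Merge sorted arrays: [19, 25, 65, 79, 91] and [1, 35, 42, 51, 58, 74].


Take 1 from B
Take 19 from A
Take 25 from A
Take 35 from B
Take 42 from B
Take 51 from B
Take 58 from B
Take 65 from A
Take 74 from B

Merged: [1, 19, 25, 35, 42, 51, 58, 65, 74, 79, 91]


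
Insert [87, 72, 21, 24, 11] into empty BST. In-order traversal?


Insert 87: root
Insert 72: L from 87
Insert 21: L from 87 -> L from 72
Insert 24: L from 87 -> L from 72 -> R from 21
Insert 11: L from 87 -> L from 72 -> L from 21

In-order: [11, 21, 24, 72, 87]


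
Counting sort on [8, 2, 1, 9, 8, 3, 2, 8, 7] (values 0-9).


Input: [8, 2, 1, 9, 8, 3, 2, 8, 7]
Counts: [0, 1, 2, 1, 0, 0, 0, 1, 3, 1]

Sorted: [1, 2, 2, 3, 7, 8, 8, 8, 9]


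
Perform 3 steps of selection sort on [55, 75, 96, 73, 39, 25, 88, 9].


Initial: [55, 75, 96, 73, 39, 25, 88, 9]
Step 1: min=9 at 7
  Swap: [9, 75, 96, 73, 39, 25, 88, 55]
Step 2: min=25 at 5
  Swap: [9, 25, 96, 73, 39, 75, 88, 55]
Step 3: min=39 at 4
  Swap: [9, 25, 39, 73, 96, 75, 88, 55]

After 3 steps: [9, 25, 39, 73, 96, 75, 88, 55]


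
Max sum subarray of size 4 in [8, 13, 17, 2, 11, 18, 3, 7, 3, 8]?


[0:4]: 40
[1:5]: 43
[2:6]: 48
[3:7]: 34
[4:8]: 39
[5:9]: 31
[6:10]: 21

Max: 48 at [2:6]


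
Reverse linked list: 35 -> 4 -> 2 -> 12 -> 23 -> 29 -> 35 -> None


Step 1: curr=35, set curr.next=prev(None) | reversed so far: 35
Step 2: curr=4, set curr.next=prev(35) | reversed so far: 4 -> 35
Step 3: curr=2, set curr.next=prev(4) | reversed so far: 2 -> 4 -> 35
Step 4: curr=12, set curr.next=prev(2) | reversed so far: 12 -> 2 -> 4 -> 35
Step 5: curr=23, set curr.next=prev(12) | reversed so far: 23 -> 12 -> 2 -> 4 -> 35
Step 6: curr=29, set curr.next=prev(23) | reversed so far: 29 -> 23 -> 12 -> 2 -> 4 -> 35
Step 7: curr=35, set curr.next=prev(29) | reversed so far: 35 -> 29 -> 23 -> 12 -> 2 -> 4 -> 35

35 -> 29 -> 23 -> 12 -> 2 -> 4 -> 35 -> None


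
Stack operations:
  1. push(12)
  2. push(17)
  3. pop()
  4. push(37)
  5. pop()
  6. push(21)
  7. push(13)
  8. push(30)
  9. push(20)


push(12) -> [12]
push(17) -> [12, 17]
pop()->17, [12]
push(37) -> [12, 37]
pop()->37, [12]
push(21) -> [12, 21]
push(13) -> [12, 21, 13]
push(30) -> [12, 21, 13, 30]
push(20) -> [12, 21, 13, 30, 20]

Final stack: [12, 21, 13, 30, 20]


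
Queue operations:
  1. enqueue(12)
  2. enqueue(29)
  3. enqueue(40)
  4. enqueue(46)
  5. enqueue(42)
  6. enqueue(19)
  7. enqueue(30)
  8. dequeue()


enqueue(12) -> [12]
enqueue(29) -> [12, 29]
enqueue(40) -> [12, 29, 40]
enqueue(46) -> [12, 29, 40, 46]
enqueue(42) -> [12, 29, 40, 46, 42]
enqueue(19) -> [12, 29, 40, 46, 42, 19]
enqueue(30) -> [12, 29, 40, 46, 42, 19, 30]
dequeue()->12, [29, 40, 46, 42, 19, 30]

Final queue: [29, 40, 46, 42, 19, 30]


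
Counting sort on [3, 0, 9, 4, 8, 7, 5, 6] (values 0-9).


Input: [3, 0, 9, 4, 8, 7, 5, 6]
Counts: [1, 0, 0, 1, 1, 1, 1, 1, 1, 1]

Sorted: [0, 3, 4, 5, 6, 7, 8, 9]


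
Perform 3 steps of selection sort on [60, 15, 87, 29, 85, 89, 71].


Initial: [60, 15, 87, 29, 85, 89, 71]
Step 1: min=15 at 1
  Swap: [15, 60, 87, 29, 85, 89, 71]
Step 2: min=29 at 3
  Swap: [15, 29, 87, 60, 85, 89, 71]
Step 3: min=60 at 3
  Swap: [15, 29, 60, 87, 85, 89, 71]

After 3 steps: [15, 29, 60, 87, 85, 89, 71]


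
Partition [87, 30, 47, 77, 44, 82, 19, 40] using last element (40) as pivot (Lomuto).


Pivot: 40
  30 <= 40: swap -> [30, 87, 47, 77, 44, 82, 19, 40]
  19 <= 40: swap -> [30, 19, 47, 77, 44, 82, 87, 40]
Place pivot at 2: [30, 19, 40, 77, 44, 82, 87, 47]

Partitioned: [30, 19, 40, 77, 44, 82, 87, 47]


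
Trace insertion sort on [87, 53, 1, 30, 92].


Initial: [87, 53, 1, 30, 92]
Insert 53: [53, 87, 1, 30, 92]
Insert 1: [1, 53, 87, 30, 92]
Insert 30: [1, 30, 53, 87, 92]
Insert 92: [1, 30, 53, 87, 92]

Sorted: [1, 30, 53, 87, 92]


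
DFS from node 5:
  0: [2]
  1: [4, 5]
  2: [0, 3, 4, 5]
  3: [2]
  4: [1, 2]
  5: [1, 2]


Visit 5, push [2, 1]
Visit 1, push [4]
Visit 4, push [2]
Visit 2, push [3, 0]
Visit 0, push []
Visit 3, push []

DFS order: [5, 1, 4, 2, 0, 3]


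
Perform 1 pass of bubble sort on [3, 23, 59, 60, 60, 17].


Initial: [3, 23, 59, 60, 60, 17]
Pass 1: [3, 23, 59, 60, 17, 60] (1 swaps)

After 1 pass: [3, 23, 59, 60, 17, 60]


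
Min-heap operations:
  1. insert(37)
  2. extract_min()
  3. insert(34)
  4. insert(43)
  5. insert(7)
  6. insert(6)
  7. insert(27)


insert(37) -> [37]
extract_min()->37, []
insert(34) -> [34]
insert(43) -> [34, 43]
insert(7) -> [7, 43, 34]
insert(6) -> [6, 7, 34, 43]
insert(27) -> [6, 7, 34, 43, 27]

Final heap: [6, 7, 34, 43, 27]


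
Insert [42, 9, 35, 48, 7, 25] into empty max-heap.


Insert 42: [42]
Insert 9: [42, 9]
Insert 35: [42, 9, 35]
Insert 48: [48, 42, 35, 9]
Insert 7: [48, 42, 35, 9, 7]
Insert 25: [48, 42, 35, 9, 7, 25]

Final heap: [48, 42, 35, 9, 7, 25]


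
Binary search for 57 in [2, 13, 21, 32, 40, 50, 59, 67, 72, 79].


Step 1: lo=0, hi=9, mid=4, val=40
Step 2: lo=5, hi=9, mid=7, val=67
Step 3: lo=5, hi=6, mid=5, val=50
Step 4: lo=6, hi=6, mid=6, val=59

Not found


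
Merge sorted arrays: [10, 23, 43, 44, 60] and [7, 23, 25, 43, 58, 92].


Take 7 from B
Take 10 from A
Take 23 from A
Take 23 from B
Take 25 from B
Take 43 from A
Take 43 from B
Take 44 from A
Take 58 from B
Take 60 from A

Merged: [7, 10, 23, 23, 25, 43, 43, 44, 58, 60, 92]


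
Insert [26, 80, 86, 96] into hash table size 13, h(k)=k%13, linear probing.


Insert 26: h=0 -> slot 0
Insert 80: h=2 -> slot 2
Insert 86: h=8 -> slot 8
Insert 96: h=5 -> slot 5

Table: [26, None, 80, None, None, 96, None, None, 86, None, None, None, None]


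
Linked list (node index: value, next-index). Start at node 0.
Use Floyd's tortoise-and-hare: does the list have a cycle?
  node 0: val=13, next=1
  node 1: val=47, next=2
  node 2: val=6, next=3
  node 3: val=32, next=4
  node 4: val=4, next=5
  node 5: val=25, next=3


Floyd's tortoise (slow, +1) and hare (fast, +2):
  init: slow=0, fast=0
  step 1: slow=1, fast=2
  step 2: slow=2, fast=4
  step 3: slow=3, fast=3
  slow == fast at node 3: cycle detected

Cycle: yes


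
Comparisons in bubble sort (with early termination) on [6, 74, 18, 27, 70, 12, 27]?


Algorithm: bubble sort (with early termination)
Input: [6, 74, 18, 27, 70, 12, 27]
Sorted: [6, 12, 18, 27, 27, 70, 74]

20


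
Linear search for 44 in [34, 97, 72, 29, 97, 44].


i=0: 34!=44
i=1: 97!=44
i=2: 72!=44
i=3: 29!=44
i=4: 97!=44
i=5: 44==44 found!

Found at 5, 6 comps


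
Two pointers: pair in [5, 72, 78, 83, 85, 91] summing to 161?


lo=0(5)+hi=5(91)=96
lo=1(72)+hi=5(91)=163
lo=1(72)+hi=4(85)=157
lo=2(78)+hi=4(85)=163
lo=2(78)+hi=3(83)=161

Yes: 78+83=161


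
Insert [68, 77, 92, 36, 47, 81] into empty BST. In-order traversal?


Insert 68: root
Insert 77: R from 68
Insert 92: R from 68 -> R from 77
Insert 36: L from 68
Insert 47: L from 68 -> R from 36
Insert 81: R from 68 -> R from 77 -> L from 92

In-order: [36, 47, 68, 77, 81, 92]


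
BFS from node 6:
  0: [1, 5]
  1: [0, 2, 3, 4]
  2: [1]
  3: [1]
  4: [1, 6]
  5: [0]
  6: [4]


Visit 6, enqueue [4]
Visit 4, enqueue [1]
Visit 1, enqueue [0, 2, 3]
Visit 0, enqueue [5]
Visit 2, enqueue []
Visit 3, enqueue []
Visit 5, enqueue []

BFS order: [6, 4, 1, 0, 2, 3, 5]


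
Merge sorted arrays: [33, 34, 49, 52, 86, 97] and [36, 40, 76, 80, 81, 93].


Take 33 from A
Take 34 from A
Take 36 from B
Take 40 from B
Take 49 from A
Take 52 from A
Take 76 from B
Take 80 from B
Take 81 from B
Take 86 from A
Take 93 from B

Merged: [33, 34, 36, 40, 49, 52, 76, 80, 81, 86, 93, 97]


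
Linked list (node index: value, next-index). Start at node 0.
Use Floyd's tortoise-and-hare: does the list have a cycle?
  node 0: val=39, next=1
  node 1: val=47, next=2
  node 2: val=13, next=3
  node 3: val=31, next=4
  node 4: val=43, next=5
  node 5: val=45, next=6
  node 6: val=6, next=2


Floyd's tortoise (slow, +1) and hare (fast, +2):
  init: slow=0, fast=0
  step 1: slow=1, fast=2
  step 2: slow=2, fast=4
  step 3: slow=3, fast=6
  step 4: slow=4, fast=3
  step 5: slow=5, fast=5
  slow == fast at node 5: cycle detected

Cycle: yes


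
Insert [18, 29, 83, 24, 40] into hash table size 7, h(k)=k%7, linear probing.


Insert 18: h=4 -> slot 4
Insert 29: h=1 -> slot 1
Insert 83: h=6 -> slot 6
Insert 24: h=3 -> slot 3
Insert 40: h=5 -> slot 5

Table: [None, 29, None, 24, 18, 40, 83]


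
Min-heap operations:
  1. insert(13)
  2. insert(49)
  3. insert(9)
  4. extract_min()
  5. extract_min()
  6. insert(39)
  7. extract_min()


insert(13) -> [13]
insert(49) -> [13, 49]
insert(9) -> [9, 49, 13]
extract_min()->9, [13, 49]
extract_min()->13, [49]
insert(39) -> [39, 49]
extract_min()->39, [49]

Final heap: [49]


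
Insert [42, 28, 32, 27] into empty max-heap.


Insert 42: [42]
Insert 28: [42, 28]
Insert 32: [42, 28, 32]
Insert 27: [42, 28, 32, 27]

Final heap: [42, 28, 32, 27]


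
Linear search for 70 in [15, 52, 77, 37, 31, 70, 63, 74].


i=0: 15!=70
i=1: 52!=70
i=2: 77!=70
i=3: 37!=70
i=4: 31!=70
i=5: 70==70 found!

Found at 5, 6 comps


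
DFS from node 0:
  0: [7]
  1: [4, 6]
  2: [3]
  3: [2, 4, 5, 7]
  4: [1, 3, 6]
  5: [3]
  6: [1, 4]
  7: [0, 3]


Visit 0, push [7]
Visit 7, push [3]
Visit 3, push [5, 4, 2]
Visit 2, push []
Visit 4, push [6, 1]
Visit 1, push [6]
Visit 6, push []
Visit 5, push []

DFS order: [0, 7, 3, 2, 4, 1, 6, 5]


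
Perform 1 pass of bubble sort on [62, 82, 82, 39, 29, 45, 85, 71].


Initial: [62, 82, 82, 39, 29, 45, 85, 71]
Pass 1: [62, 82, 39, 29, 45, 82, 71, 85] (4 swaps)

After 1 pass: [62, 82, 39, 29, 45, 82, 71, 85]


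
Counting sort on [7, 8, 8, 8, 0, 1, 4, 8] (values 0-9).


Input: [7, 8, 8, 8, 0, 1, 4, 8]
Counts: [1, 1, 0, 0, 1, 0, 0, 1, 4, 0]

Sorted: [0, 1, 4, 7, 8, 8, 8, 8]


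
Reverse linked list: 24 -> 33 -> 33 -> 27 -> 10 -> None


Step 1: curr=24, set curr.next=prev(None) | reversed so far: 24
Step 2: curr=33, set curr.next=prev(24) | reversed so far: 33 -> 24
Step 3: curr=33, set curr.next=prev(33) | reversed so far: 33 -> 33 -> 24
Step 4: curr=27, set curr.next=prev(33) | reversed so far: 27 -> 33 -> 33 -> 24
Step 5: curr=10, set curr.next=prev(27) | reversed so far: 10 -> 27 -> 33 -> 33 -> 24

10 -> 27 -> 33 -> 33 -> 24 -> None


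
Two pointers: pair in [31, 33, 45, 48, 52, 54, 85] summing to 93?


lo=0(31)+hi=6(85)=116
lo=0(31)+hi=5(54)=85
lo=1(33)+hi=5(54)=87
lo=2(45)+hi=5(54)=99
lo=2(45)+hi=4(52)=97
lo=2(45)+hi=3(48)=93

Yes: 45+48=93


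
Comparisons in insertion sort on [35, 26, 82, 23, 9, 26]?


Algorithm: insertion sort
Input: [35, 26, 82, 23, 9, 26]
Sorted: [9, 23, 26, 26, 35, 82]

12


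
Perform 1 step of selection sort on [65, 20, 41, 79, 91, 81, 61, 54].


Initial: [65, 20, 41, 79, 91, 81, 61, 54]
Step 1: min=20 at 1
  Swap: [20, 65, 41, 79, 91, 81, 61, 54]

After 1 step: [20, 65, 41, 79, 91, 81, 61, 54]


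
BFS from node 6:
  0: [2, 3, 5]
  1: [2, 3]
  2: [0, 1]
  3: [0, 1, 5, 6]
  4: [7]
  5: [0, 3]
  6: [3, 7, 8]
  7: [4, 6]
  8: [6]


Visit 6, enqueue [3, 7, 8]
Visit 3, enqueue [0, 1, 5]
Visit 7, enqueue [4]
Visit 8, enqueue []
Visit 0, enqueue [2]
Visit 1, enqueue []
Visit 5, enqueue []
Visit 4, enqueue []
Visit 2, enqueue []

BFS order: [6, 3, 7, 8, 0, 1, 5, 4, 2]


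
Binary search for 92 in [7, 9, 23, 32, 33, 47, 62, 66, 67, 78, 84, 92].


Step 1: lo=0, hi=11, mid=5, val=47
Step 2: lo=6, hi=11, mid=8, val=67
Step 3: lo=9, hi=11, mid=10, val=84
Step 4: lo=11, hi=11, mid=11, val=92

Found at index 11


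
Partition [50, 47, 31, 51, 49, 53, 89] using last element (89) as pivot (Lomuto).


Pivot: 89
  50 <= 89: advance i (no swap)
  47 <= 89: advance i (no swap)
  31 <= 89: advance i (no swap)
  51 <= 89: advance i (no swap)
  49 <= 89: advance i (no swap)
  53 <= 89: advance i (no swap)
Place pivot at 6: [50, 47, 31, 51, 49, 53, 89]

Partitioned: [50, 47, 31, 51, 49, 53, 89]


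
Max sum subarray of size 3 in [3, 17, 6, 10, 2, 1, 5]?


[0:3]: 26
[1:4]: 33
[2:5]: 18
[3:6]: 13
[4:7]: 8

Max: 33 at [1:4]


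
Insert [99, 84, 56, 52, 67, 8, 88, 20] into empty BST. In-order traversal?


Insert 99: root
Insert 84: L from 99
Insert 56: L from 99 -> L from 84
Insert 52: L from 99 -> L from 84 -> L from 56
Insert 67: L from 99 -> L from 84 -> R from 56
Insert 8: L from 99 -> L from 84 -> L from 56 -> L from 52
Insert 88: L from 99 -> R from 84
Insert 20: L from 99 -> L from 84 -> L from 56 -> L from 52 -> R from 8

In-order: [8, 20, 52, 56, 67, 84, 88, 99]


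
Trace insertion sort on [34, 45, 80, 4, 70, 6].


Initial: [34, 45, 80, 4, 70, 6]
Insert 45: [34, 45, 80, 4, 70, 6]
Insert 80: [34, 45, 80, 4, 70, 6]
Insert 4: [4, 34, 45, 80, 70, 6]
Insert 70: [4, 34, 45, 70, 80, 6]
Insert 6: [4, 6, 34, 45, 70, 80]

Sorted: [4, 6, 34, 45, 70, 80]


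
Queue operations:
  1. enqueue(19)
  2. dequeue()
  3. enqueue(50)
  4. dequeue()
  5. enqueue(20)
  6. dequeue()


enqueue(19) -> [19]
dequeue()->19, []
enqueue(50) -> [50]
dequeue()->50, []
enqueue(20) -> [20]
dequeue()->20, []

Final queue: []


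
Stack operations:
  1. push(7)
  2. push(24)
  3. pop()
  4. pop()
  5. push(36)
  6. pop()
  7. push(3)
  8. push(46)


push(7) -> [7]
push(24) -> [7, 24]
pop()->24, [7]
pop()->7, []
push(36) -> [36]
pop()->36, []
push(3) -> [3]
push(46) -> [3, 46]

Final stack: [3, 46]


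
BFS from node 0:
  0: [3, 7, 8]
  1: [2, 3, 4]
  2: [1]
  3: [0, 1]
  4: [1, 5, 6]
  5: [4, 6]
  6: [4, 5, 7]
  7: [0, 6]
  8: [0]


Visit 0, enqueue [3, 7, 8]
Visit 3, enqueue [1]
Visit 7, enqueue [6]
Visit 8, enqueue []
Visit 1, enqueue [2, 4]
Visit 6, enqueue [5]
Visit 2, enqueue []
Visit 4, enqueue []
Visit 5, enqueue []

BFS order: [0, 3, 7, 8, 1, 6, 2, 4, 5]


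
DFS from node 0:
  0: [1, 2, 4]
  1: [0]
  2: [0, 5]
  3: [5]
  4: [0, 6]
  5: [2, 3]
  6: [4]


Visit 0, push [4, 2, 1]
Visit 1, push []
Visit 2, push [5]
Visit 5, push [3]
Visit 3, push []
Visit 4, push [6]
Visit 6, push []

DFS order: [0, 1, 2, 5, 3, 4, 6]


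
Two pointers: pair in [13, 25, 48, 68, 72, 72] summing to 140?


lo=0(13)+hi=5(72)=85
lo=1(25)+hi=5(72)=97
lo=2(48)+hi=5(72)=120
lo=3(68)+hi=5(72)=140

Yes: 68+72=140


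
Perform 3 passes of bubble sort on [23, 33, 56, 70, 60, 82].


Initial: [23, 33, 56, 70, 60, 82]
Pass 1: [23, 33, 56, 60, 70, 82] (1 swaps)
Pass 2: [23, 33, 56, 60, 70, 82] (0 swaps)
Pass 3: [23, 33, 56, 60, 70, 82] (0 swaps)

After 3 passes: [23, 33, 56, 60, 70, 82]


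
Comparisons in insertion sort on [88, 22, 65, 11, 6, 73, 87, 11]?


Algorithm: insertion sort
Input: [88, 22, 65, 11, 6, 73, 87, 11]
Sorted: [6, 11, 11, 22, 65, 73, 87, 88]

20


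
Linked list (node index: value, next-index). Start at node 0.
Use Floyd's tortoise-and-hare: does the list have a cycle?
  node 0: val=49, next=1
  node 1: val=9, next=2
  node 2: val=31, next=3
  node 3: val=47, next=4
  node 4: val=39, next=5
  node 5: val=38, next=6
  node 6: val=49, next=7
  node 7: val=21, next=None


Floyd's tortoise (slow, +1) and hare (fast, +2):
  init: slow=0, fast=0
  step 1: slow=1, fast=2
  step 2: slow=2, fast=4
  step 3: slow=3, fast=6
  step 4: fast 6->7->None, no cycle

Cycle: no


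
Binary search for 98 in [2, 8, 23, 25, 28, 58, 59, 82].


Step 1: lo=0, hi=7, mid=3, val=25
Step 2: lo=4, hi=7, mid=5, val=58
Step 3: lo=6, hi=7, mid=6, val=59
Step 4: lo=7, hi=7, mid=7, val=82

Not found


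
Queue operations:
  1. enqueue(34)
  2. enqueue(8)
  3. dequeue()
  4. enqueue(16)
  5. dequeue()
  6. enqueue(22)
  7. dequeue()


enqueue(34) -> [34]
enqueue(8) -> [34, 8]
dequeue()->34, [8]
enqueue(16) -> [8, 16]
dequeue()->8, [16]
enqueue(22) -> [16, 22]
dequeue()->16, [22]

Final queue: [22]


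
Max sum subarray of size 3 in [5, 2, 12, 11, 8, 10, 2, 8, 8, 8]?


[0:3]: 19
[1:4]: 25
[2:5]: 31
[3:6]: 29
[4:7]: 20
[5:8]: 20
[6:9]: 18
[7:10]: 24

Max: 31 at [2:5]


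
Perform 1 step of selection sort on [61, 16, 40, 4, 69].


Initial: [61, 16, 40, 4, 69]
Step 1: min=4 at 3
  Swap: [4, 16, 40, 61, 69]

After 1 step: [4, 16, 40, 61, 69]


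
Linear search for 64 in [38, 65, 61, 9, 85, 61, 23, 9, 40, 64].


i=0: 38!=64
i=1: 65!=64
i=2: 61!=64
i=3: 9!=64
i=4: 85!=64
i=5: 61!=64
i=6: 23!=64
i=7: 9!=64
i=8: 40!=64
i=9: 64==64 found!

Found at 9, 10 comps


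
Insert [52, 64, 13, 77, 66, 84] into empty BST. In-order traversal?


Insert 52: root
Insert 64: R from 52
Insert 13: L from 52
Insert 77: R from 52 -> R from 64
Insert 66: R from 52 -> R from 64 -> L from 77
Insert 84: R from 52 -> R from 64 -> R from 77

In-order: [13, 52, 64, 66, 77, 84]


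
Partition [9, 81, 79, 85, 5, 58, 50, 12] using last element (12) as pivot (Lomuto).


Pivot: 12
  9 <= 12: advance i (no swap)
  5 <= 12: swap -> [9, 5, 79, 85, 81, 58, 50, 12]
Place pivot at 2: [9, 5, 12, 85, 81, 58, 50, 79]

Partitioned: [9, 5, 12, 85, 81, 58, 50, 79]


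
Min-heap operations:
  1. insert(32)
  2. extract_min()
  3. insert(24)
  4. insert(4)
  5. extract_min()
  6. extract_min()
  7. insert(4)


insert(32) -> [32]
extract_min()->32, []
insert(24) -> [24]
insert(4) -> [4, 24]
extract_min()->4, [24]
extract_min()->24, []
insert(4) -> [4]

Final heap: [4]


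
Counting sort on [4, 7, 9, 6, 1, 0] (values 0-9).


Input: [4, 7, 9, 6, 1, 0]
Counts: [1, 1, 0, 0, 1, 0, 1, 1, 0, 1]

Sorted: [0, 1, 4, 6, 7, 9]


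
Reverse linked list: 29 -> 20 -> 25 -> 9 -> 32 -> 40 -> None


Step 1: curr=29, set curr.next=prev(None) | reversed so far: 29
Step 2: curr=20, set curr.next=prev(29) | reversed so far: 20 -> 29
Step 3: curr=25, set curr.next=prev(20) | reversed so far: 25 -> 20 -> 29
Step 4: curr=9, set curr.next=prev(25) | reversed so far: 9 -> 25 -> 20 -> 29
Step 5: curr=32, set curr.next=prev(9) | reversed so far: 32 -> 9 -> 25 -> 20 -> 29
Step 6: curr=40, set curr.next=prev(32) | reversed so far: 40 -> 32 -> 9 -> 25 -> 20 -> 29

40 -> 32 -> 9 -> 25 -> 20 -> 29 -> None


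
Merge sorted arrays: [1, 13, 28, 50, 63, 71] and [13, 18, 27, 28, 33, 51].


Take 1 from A
Take 13 from A
Take 13 from B
Take 18 from B
Take 27 from B
Take 28 from A
Take 28 from B
Take 33 from B
Take 50 from A
Take 51 from B

Merged: [1, 13, 13, 18, 27, 28, 28, 33, 50, 51, 63, 71]


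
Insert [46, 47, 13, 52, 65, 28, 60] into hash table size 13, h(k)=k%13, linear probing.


Insert 46: h=7 -> slot 7
Insert 47: h=8 -> slot 8
Insert 13: h=0 -> slot 0
Insert 52: h=0, 1 probes -> slot 1
Insert 65: h=0, 2 probes -> slot 2
Insert 28: h=2, 1 probes -> slot 3
Insert 60: h=8, 1 probes -> slot 9

Table: [13, 52, 65, 28, None, None, None, 46, 47, 60, None, None, None]


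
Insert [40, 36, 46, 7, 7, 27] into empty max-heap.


Insert 40: [40]
Insert 36: [40, 36]
Insert 46: [46, 36, 40]
Insert 7: [46, 36, 40, 7]
Insert 7: [46, 36, 40, 7, 7]
Insert 27: [46, 36, 40, 7, 7, 27]

Final heap: [46, 36, 40, 7, 7, 27]


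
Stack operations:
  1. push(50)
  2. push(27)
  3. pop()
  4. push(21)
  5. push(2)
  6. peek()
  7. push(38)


push(50) -> [50]
push(27) -> [50, 27]
pop()->27, [50]
push(21) -> [50, 21]
push(2) -> [50, 21, 2]
peek()->2
push(38) -> [50, 21, 2, 38]

Final stack: [50, 21, 2, 38]


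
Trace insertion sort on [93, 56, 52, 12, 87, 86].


Initial: [93, 56, 52, 12, 87, 86]
Insert 56: [56, 93, 52, 12, 87, 86]
Insert 52: [52, 56, 93, 12, 87, 86]
Insert 12: [12, 52, 56, 93, 87, 86]
Insert 87: [12, 52, 56, 87, 93, 86]
Insert 86: [12, 52, 56, 86, 87, 93]

Sorted: [12, 52, 56, 86, 87, 93]


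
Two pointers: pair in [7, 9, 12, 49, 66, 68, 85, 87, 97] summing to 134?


lo=0(7)+hi=8(97)=104
lo=1(9)+hi=8(97)=106
lo=2(12)+hi=8(97)=109
lo=3(49)+hi=8(97)=146
lo=3(49)+hi=7(87)=136
lo=3(49)+hi=6(85)=134

Yes: 49+85=134


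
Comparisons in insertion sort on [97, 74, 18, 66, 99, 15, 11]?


Algorithm: insertion sort
Input: [97, 74, 18, 66, 99, 15, 11]
Sorted: [11, 15, 18, 66, 74, 97, 99]

18


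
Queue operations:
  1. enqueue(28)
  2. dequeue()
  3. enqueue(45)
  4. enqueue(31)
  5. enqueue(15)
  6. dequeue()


enqueue(28) -> [28]
dequeue()->28, []
enqueue(45) -> [45]
enqueue(31) -> [45, 31]
enqueue(15) -> [45, 31, 15]
dequeue()->45, [31, 15]

Final queue: [31, 15]


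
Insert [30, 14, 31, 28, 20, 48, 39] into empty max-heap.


Insert 30: [30]
Insert 14: [30, 14]
Insert 31: [31, 14, 30]
Insert 28: [31, 28, 30, 14]
Insert 20: [31, 28, 30, 14, 20]
Insert 48: [48, 28, 31, 14, 20, 30]
Insert 39: [48, 28, 39, 14, 20, 30, 31]

Final heap: [48, 28, 39, 14, 20, 30, 31]


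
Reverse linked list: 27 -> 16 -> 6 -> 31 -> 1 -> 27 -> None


Step 1: curr=27, set curr.next=prev(None) | reversed so far: 27
Step 2: curr=16, set curr.next=prev(27) | reversed so far: 16 -> 27
Step 3: curr=6, set curr.next=prev(16) | reversed so far: 6 -> 16 -> 27
Step 4: curr=31, set curr.next=prev(6) | reversed so far: 31 -> 6 -> 16 -> 27
Step 5: curr=1, set curr.next=prev(31) | reversed so far: 1 -> 31 -> 6 -> 16 -> 27
Step 6: curr=27, set curr.next=prev(1) | reversed so far: 27 -> 1 -> 31 -> 6 -> 16 -> 27

27 -> 1 -> 31 -> 6 -> 16 -> 27 -> None


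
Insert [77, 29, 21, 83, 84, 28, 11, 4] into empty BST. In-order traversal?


Insert 77: root
Insert 29: L from 77
Insert 21: L from 77 -> L from 29
Insert 83: R from 77
Insert 84: R from 77 -> R from 83
Insert 28: L from 77 -> L from 29 -> R from 21
Insert 11: L from 77 -> L from 29 -> L from 21
Insert 4: L from 77 -> L from 29 -> L from 21 -> L from 11

In-order: [4, 11, 21, 28, 29, 77, 83, 84]


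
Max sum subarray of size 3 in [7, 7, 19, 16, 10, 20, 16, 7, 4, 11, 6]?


[0:3]: 33
[1:4]: 42
[2:5]: 45
[3:6]: 46
[4:7]: 46
[5:8]: 43
[6:9]: 27
[7:10]: 22
[8:11]: 21

Max: 46 at [3:6]


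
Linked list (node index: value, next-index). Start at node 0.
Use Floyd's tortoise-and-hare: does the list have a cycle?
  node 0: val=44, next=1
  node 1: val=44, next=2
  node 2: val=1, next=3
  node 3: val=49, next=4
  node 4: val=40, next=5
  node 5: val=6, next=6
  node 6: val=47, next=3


Floyd's tortoise (slow, +1) and hare (fast, +2):
  init: slow=0, fast=0
  step 1: slow=1, fast=2
  step 2: slow=2, fast=4
  step 3: slow=3, fast=6
  step 4: slow=4, fast=4
  slow == fast at node 4: cycle detected

Cycle: yes


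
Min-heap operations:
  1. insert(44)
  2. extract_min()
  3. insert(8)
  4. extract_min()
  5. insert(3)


insert(44) -> [44]
extract_min()->44, []
insert(8) -> [8]
extract_min()->8, []
insert(3) -> [3]

Final heap: [3]


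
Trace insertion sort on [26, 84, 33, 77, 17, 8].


Initial: [26, 84, 33, 77, 17, 8]
Insert 84: [26, 84, 33, 77, 17, 8]
Insert 33: [26, 33, 84, 77, 17, 8]
Insert 77: [26, 33, 77, 84, 17, 8]
Insert 17: [17, 26, 33, 77, 84, 8]
Insert 8: [8, 17, 26, 33, 77, 84]

Sorted: [8, 17, 26, 33, 77, 84]


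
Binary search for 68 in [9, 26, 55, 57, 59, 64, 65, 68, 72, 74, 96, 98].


Step 1: lo=0, hi=11, mid=5, val=64
Step 2: lo=6, hi=11, mid=8, val=72
Step 3: lo=6, hi=7, mid=6, val=65
Step 4: lo=7, hi=7, mid=7, val=68

Found at index 7


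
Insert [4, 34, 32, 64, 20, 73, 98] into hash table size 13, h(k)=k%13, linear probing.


Insert 4: h=4 -> slot 4
Insert 34: h=8 -> slot 8
Insert 32: h=6 -> slot 6
Insert 64: h=12 -> slot 12
Insert 20: h=7 -> slot 7
Insert 73: h=8, 1 probes -> slot 9
Insert 98: h=7, 3 probes -> slot 10

Table: [None, None, None, None, 4, None, 32, 20, 34, 73, 98, None, 64]


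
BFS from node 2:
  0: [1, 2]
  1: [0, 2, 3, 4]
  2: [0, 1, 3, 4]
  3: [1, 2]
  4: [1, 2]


Visit 2, enqueue [0, 1, 3, 4]
Visit 0, enqueue []
Visit 1, enqueue []
Visit 3, enqueue []
Visit 4, enqueue []

BFS order: [2, 0, 1, 3, 4]


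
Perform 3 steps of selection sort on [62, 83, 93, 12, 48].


Initial: [62, 83, 93, 12, 48]
Step 1: min=12 at 3
  Swap: [12, 83, 93, 62, 48]
Step 2: min=48 at 4
  Swap: [12, 48, 93, 62, 83]
Step 3: min=62 at 3
  Swap: [12, 48, 62, 93, 83]

After 3 steps: [12, 48, 62, 93, 83]


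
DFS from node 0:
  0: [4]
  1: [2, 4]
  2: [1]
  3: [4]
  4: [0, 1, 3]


Visit 0, push [4]
Visit 4, push [3, 1]
Visit 1, push [2]
Visit 2, push []
Visit 3, push []

DFS order: [0, 4, 1, 2, 3]


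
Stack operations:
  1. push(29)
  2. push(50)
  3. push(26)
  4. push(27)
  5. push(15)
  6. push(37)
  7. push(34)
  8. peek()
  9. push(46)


push(29) -> [29]
push(50) -> [29, 50]
push(26) -> [29, 50, 26]
push(27) -> [29, 50, 26, 27]
push(15) -> [29, 50, 26, 27, 15]
push(37) -> [29, 50, 26, 27, 15, 37]
push(34) -> [29, 50, 26, 27, 15, 37, 34]
peek()->34
push(46) -> [29, 50, 26, 27, 15, 37, 34, 46]

Final stack: [29, 50, 26, 27, 15, 37, 34, 46]


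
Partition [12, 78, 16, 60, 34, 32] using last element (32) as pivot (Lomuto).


Pivot: 32
  12 <= 32: advance i (no swap)
  16 <= 32: swap -> [12, 16, 78, 60, 34, 32]
Place pivot at 2: [12, 16, 32, 60, 34, 78]

Partitioned: [12, 16, 32, 60, 34, 78]


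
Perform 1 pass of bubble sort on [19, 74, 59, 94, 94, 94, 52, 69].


Initial: [19, 74, 59, 94, 94, 94, 52, 69]
Pass 1: [19, 59, 74, 94, 94, 52, 69, 94] (3 swaps)

After 1 pass: [19, 59, 74, 94, 94, 52, 69, 94]


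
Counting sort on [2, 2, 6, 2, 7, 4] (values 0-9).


Input: [2, 2, 6, 2, 7, 4]
Counts: [0, 0, 3, 0, 1, 0, 1, 1, 0, 0]

Sorted: [2, 2, 2, 4, 6, 7]


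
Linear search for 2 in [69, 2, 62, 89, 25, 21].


i=0: 69!=2
i=1: 2==2 found!

Found at 1, 2 comps


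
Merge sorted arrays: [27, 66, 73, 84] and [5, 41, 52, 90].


Take 5 from B
Take 27 from A
Take 41 from B
Take 52 from B
Take 66 from A
Take 73 from A
Take 84 from A

Merged: [5, 27, 41, 52, 66, 73, 84, 90]


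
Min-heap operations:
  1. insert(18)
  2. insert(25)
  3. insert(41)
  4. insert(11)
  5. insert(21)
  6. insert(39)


insert(18) -> [18]
insert(25) -> [18, 25]
insert(41) -> [18, 25, 41]
insert(11) -> [11, 18, 41, 25]
insert(21) -> [11, 18, 41, 25, 21]
insert(39) -> [11, 18, 39, 25, 21, 41]

Final heap: [11, 18, 39, 25, 21, 41]


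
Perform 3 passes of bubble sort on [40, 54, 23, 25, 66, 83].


Initial: [40, 54, 23, 25, 66, 83]
Pass 1: [40, 23, 25, 54, 66, 83] (2 swaps)
Pass 2: [23, 25, 40, 54, 66, 83] (2 swaps)
Pass 3: [23, 25, 40, 54, 66, 83] (0 swaps)

After 3 passes: [23, 25, 40, 54, 66, 83]


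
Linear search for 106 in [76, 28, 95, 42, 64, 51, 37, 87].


i=0: 76!=106
i=1: 28!=106
i=2: 95!=106
i=3: 42!=106
i=4: 64!=106
i=5: 51!=106
i=6: 37!=106
i=7: 87!=106

Not found, 8 comps


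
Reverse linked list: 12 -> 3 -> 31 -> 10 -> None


Step 1: curr=12, set curr.next=prev(None) | reversed so far: 12
Step 2: curr=3, set curr.next=prev(12) | reversed so far: 3 -> 12
Step 3: curr=31, set curr.next=prev(3) | reversed so far: 31 -> 3 -> 12
Step 4: curr=10, set curr.next=prev(31) | reversed so far: 10 -> 31 -> 3 -> 12

10 -> 31 -> 3 -> 12 -> None


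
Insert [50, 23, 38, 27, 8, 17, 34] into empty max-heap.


Insert 50: [50]
Insert 23: [50, 23]
Insert 38: [50, 23, 38]
Insert 27: [50, 27, 38, 23]
Insert 8: [50, 27, 38, 23, 8]
Insert 17: [50, 27, 38, 23, 8, 17]
Insert 34: [50, 27, 38, 23, 8, 17, 34]

Final heap: [50, 27, 38, 23, 8, 17, 34]


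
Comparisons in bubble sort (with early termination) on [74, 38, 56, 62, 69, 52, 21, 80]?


Algorithm: bubble sort (with early termination)
Input: [74, 38, 56, 62, 69, 52, 21, 80]
Sorted: [21, 38, 52, 56, 62, 69, 74, 80]

28


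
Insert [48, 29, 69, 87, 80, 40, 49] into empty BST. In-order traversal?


Insert 48: root
Insert 29: L from 48
Insert 69: R from 48
Insert 87: R from 48 -> R from 69
Insert 80: R from 48 -> R from 69 -> L from 87
Insert 40: L from 48 -> R from 29
Insert 49: R from 48 -> L from 69

In-order: [29, 40, 48, 49, 69, 80, 87]


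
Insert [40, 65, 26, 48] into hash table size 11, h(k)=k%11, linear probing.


Insert 40: h=7 -> slot 7
Insert 65: h=10 -> slot 10
Insert 26: h=4 -> slot 4
Insert 48: h=4, 1 probes -> slot 5

Table: [None, None, None, None, 26, 48, None, 40, None, None, 65]


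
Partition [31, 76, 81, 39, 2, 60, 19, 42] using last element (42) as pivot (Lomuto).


Pivot: 42
  31 <= 42: advance i (no swap)
  39 <= 42: swap -> [31, 39, 81, 76, 2, 60, 19, 42]
  2 <= 42: swap -> [31, 39, 2, 76, 81, 60, 19, 42]
  19 <= 42: swap -> [31, 39, 2, 19, 81, 60, 76, 42]
Place pivot at 4: [31, 39, 2, 19, 42, 60, 76, 81]

Partitioned: [31, 39, 2, 19, 42, 60, 76, 81]


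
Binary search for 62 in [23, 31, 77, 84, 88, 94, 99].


Step 1: lo=0, hi=6, mid=3, val=84
Step 2: lo=0, hi=2, mid=1, val=31
Step 3: lo=2, hi=2, mid=2, val=77

Not found


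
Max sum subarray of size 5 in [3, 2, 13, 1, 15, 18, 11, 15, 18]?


[0:5]: 34
[1:6]: 49
[2:7]: 58
[3:8]: 60
[4:9]: 77

Max: 77 at [4:9]


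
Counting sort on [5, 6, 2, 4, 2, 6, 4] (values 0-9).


Input: [5, 6, 2, 4, 2, 6, 4]
Counts: [0, 0, 2, 0, 2, 1, 2, 0, 0, 0]

Sorted: [2, 2, 4, 4, 5, 6, 6]


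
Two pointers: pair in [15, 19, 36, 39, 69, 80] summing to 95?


lo=0(15)+hi=5(80)=95

Yes: 15+80=95


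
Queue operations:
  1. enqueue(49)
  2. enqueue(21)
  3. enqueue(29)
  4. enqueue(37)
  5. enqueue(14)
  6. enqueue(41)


enqueue(49) -> [49]
enqueue(21) -> [49, 21]
enqueue(29) -> [49, 21, 29]
enqueue(37) -> [49, 21, 29, 37]
enqueue(14) -> [49, 21, 29, 37, 14]
enqueue(41) -> [49, 21, 29, 37, 14, 41]

Final queue: [49, 21, 29, 37, 14, 41]


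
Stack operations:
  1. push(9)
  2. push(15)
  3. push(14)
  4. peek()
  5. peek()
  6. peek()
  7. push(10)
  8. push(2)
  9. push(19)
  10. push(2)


push(9) -> [9]
push(15) -> [9, 15]
push(14) -> [9, 15, 14]
peek()->14
peek()->14
peek()->14
push(10) -> [9, 15, 14, 10]
push(2) -> [9, 15, 14, 10, 2]
push(19) -> [9, 15, 14, 10, 2, 19]
push(2) -> [9, 15, 14, 10, 2, 19, 2]

Final stack: [9, 15, 14, 10, 2, 19, 2]


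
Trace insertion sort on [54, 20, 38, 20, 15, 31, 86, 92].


Initial: [54, 20, 38, 20, 15, 31, 86, 92]
Insert 20: [20, 54, 38, 20, 15, 31, 86, 92]
Insert 38: [20, 38, 54, 20, 15, 31, 86, 92]
Insert 20: [20, 20, 38, 54, 15, 31, 86, 92]
Insert 15: [15, 20, 20, 38, 54, 31, 86, 92]
Insert 31: [15, 20, 20, 31, 38, 54, 86, 92]
Insert 86: [15, 20, 20, 31, 38, 54, 86, 92]
Insert 92: [15, 20, 20, 31, 38, 54, 86, 92]

Sorted: [15, 20, 20, 31, 38, 54, 86, 92]


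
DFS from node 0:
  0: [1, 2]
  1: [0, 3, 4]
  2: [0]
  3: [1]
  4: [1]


Visit 0, push [2, 1]
Visit 1, push [4, 3]
Visit 3, push []
Visit 4, push []
Visit 2, push []

DFS order: [0, 1, 3, 4, 2]


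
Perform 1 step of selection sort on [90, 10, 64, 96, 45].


Initial: [90, 10, 64, 96, 45]
Step 1: min=10 at 1
  Swap: [10, 90, 64, 96, 45]

After 1 step: [10, 90, 64, 96, 45]


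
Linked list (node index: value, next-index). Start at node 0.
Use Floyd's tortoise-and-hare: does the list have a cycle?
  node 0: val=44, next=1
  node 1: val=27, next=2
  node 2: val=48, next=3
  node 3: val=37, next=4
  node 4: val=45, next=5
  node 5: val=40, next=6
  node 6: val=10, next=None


Floyd's tortoise (slow, +1) and hare (fast, +2):
  init: slow=0, fast=0
  step 1: slow=1, fast=2
  step 2: slow=2, fast=4
  step 3: slow=3, fast=6
  step 4: fast -> None, no cycle

Cycle: no


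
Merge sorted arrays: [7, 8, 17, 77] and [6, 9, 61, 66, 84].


Take 6 from B
Take 7 from A
Take 8 from A
Take 9 from B
Take 17 from A
Take 61 from B
Take 66 from B
Take 77 from A

Merged: [6, 7, 8, 9, 17, 61, 66, 77, 84]


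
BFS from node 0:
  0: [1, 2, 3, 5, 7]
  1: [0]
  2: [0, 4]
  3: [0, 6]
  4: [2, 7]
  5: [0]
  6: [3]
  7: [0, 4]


Visit 0, enqueue [1, 2, 3, 5, 7]
Visit 1, enqueue []
Visit 2, enqueue [4]
Visit 3, enqueue [6]
Visit 5, enqueue []
Visit 7, enqueue []
Visit 4, enqueue []
Visit 6, enqueue []

BFS order: [0, 1, 2, 3, 5, 7, 4, 6]


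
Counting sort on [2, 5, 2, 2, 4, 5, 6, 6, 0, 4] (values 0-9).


Input: [2, 5, 2, 2, 4, 5, 6, 6, 0, 4]
Counts: [1, 0, 3, 0, 2, 2, 2, 0, 0, 0]

Sorted: [0, 2, 2, 2, 4, 4, 5, 5, 6, 6]


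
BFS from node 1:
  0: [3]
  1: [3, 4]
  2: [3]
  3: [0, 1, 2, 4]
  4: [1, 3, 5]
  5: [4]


Visit 1, enqueue [3, 4]
Visit 3, enqueue [0, 2]
Visit 4, enqueue [5]
Visit 0, enqueue []
Visit 2, enqueue []
Visit 5, enqueue []

BFS order: [1, 3, 4, 0, 2, 5]


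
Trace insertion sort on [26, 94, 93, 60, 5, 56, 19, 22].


Initial: [26, 94, 93, 60, 5, 56, 19, 22]
Insert 94: [26, 94, 93, 60, 5, 56, 19, 22]
Insert 93: [26, 93, 94, 60, 5, 56, 19, 22]
Insert 60: [26, 60, 93, 94, 5, 56, 19, 22]
Insert 5: [5, 26, 60, 93, 94, 56, 19, 22]
Insert 56: [5, 26, 56, 60, 93, 94, 19, 22]
Insert 19: [5, 19, 26, 56, 60, 93, 94, 22]
Insert 22: [5, 19, 22, 26, 56, 60, 93, 94]

Sorted: [5, 19, 22, 26, 56, 60, 93, 94]


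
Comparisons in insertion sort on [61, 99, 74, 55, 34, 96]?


Algorithm: insertion sort
Input: [61, 99, 74, 55, 34, 96]
Sorted: [34, 55, 61, 74, 96, 99]

12


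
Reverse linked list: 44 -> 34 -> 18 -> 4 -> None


Step 1: curr=44, set curr.next=prev(None) | reversed so far: 44
Step 2: curr=34, set curr.next=prev(44) | reversed so far: 34 -> 44
Step 3: curr=18, set curr.next=prev(34) | reversed so far: 18 -> 34 -> 44
Step 4: curr=4, set curr.next=prev(18) | reversed so far: 4 -> 18 -> 34 -> 44

4 -> 18 -> 34 -> 44 -> None


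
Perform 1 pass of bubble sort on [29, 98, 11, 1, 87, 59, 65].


Initial: [29, 98, 11, 1, 87, 59, 65]
Pass 1: [29, 11, 1, 87, 59, 65, 98] (5 swaps)

After 1 pass: [29, 11, 1, 87, 59, 65, 98]


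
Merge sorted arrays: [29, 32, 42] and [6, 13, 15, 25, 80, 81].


Take 6 from B
Take 13 from B
Take 15 from B
Take 25 from B
Take 29 from A
Take 32 from A
Take 42 from A

Merged: [6, 13, 15, 25, 29, 32, 42, 80, 81]


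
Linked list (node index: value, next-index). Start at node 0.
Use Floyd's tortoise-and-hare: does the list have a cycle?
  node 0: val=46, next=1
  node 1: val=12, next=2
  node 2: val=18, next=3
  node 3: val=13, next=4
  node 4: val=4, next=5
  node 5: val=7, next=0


Floyd's tortoise (slow, +1) and hare (fast, +2):
  init: slow=0, fast=0
  step 1: slow=1, fast=2
  step 2: slow=2, fast=4
  step 3: slow=3, fast=0
  step 4: slow=4, fast=2
  step 5: slow=5, fast=4
  step 6: slow=0, fast=0
  slow == fast at node 0: cycle detected

Cycle: yes


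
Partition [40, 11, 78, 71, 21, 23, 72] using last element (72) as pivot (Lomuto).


Pivot: 72
  40 <= 72: advance i (no swap)
  11 <= 72: advance i (no swap)
  71 <= 72: swap -> [40, 11, 71, 78, 21, 23, 72]
  21 <= 72: swap -> [40, 11, 71, 21, 78, 23, 72]
  23 <= 72: swap -> [40, 11, 71, 21, 23, 78, 72]
Place pivot at 5: [40, 11, 71, 21, 23, 72, 78]

Partitioned: [40, 11, 71, 21, 23, 72, 78]


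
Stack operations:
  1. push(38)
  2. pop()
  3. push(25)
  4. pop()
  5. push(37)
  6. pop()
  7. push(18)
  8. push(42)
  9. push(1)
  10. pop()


push(38) -> [38]
pop()->38, []
push(25) -> [25]
pop()->25, []
push(37) -> [37]
pop()->37, []
push(18) -> [18]
push(42) -> [18, 42]
push(1) -> [18, 42, 1]
pop()->1, [18, 42]

Final stack: [18, 42]


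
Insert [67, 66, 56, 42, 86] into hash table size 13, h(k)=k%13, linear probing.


Insert 67: h=2 -> slot 2
Insert 66: h=1 -> slot 1
Insert 56: h=4 -> slot 4
Insert 42: h=3 -> slot 3
Insert 86: h=8 -> slot 8

Table: [None, 66, 67, 42, 56, None, None, None, 86, None, None, None, None]


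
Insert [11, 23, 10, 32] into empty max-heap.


Insert 11: [11]
Insert 23: [23, 11]
Insert 10: [23, 11, 10]
Insert 32: [32, 23, 10, 11]

Final heap: [32, 23, 10, 11]


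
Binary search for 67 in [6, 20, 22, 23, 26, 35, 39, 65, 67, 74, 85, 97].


Step 1: lo=0, hi=11, mid=5, val=35
Step 2: lo=6, hi=11, mid=8, val=67

Found at index 8


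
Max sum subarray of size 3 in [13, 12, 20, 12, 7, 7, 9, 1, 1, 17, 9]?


[0:3]: 45
[1:4]: 44
[2:5]: 39
[3:6]: 26
[4:7]: 23
[5:8]: 17
[6:9]: 11
[7:10]: 19
[8:11]: 27

Max: 45 at [0:3]
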